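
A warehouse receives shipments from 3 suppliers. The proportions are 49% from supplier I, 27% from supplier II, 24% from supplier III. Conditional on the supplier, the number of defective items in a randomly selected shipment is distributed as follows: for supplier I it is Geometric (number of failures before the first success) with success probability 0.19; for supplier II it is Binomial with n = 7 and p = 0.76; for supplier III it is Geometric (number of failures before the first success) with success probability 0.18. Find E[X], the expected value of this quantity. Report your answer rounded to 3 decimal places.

4.619

Component means — I: 4.26316; II: 5.32; III: 4.55556.
E[X] = 0.49·4.26316 + 0.27·5.32 + 0.24·4.55556 = 4.61868.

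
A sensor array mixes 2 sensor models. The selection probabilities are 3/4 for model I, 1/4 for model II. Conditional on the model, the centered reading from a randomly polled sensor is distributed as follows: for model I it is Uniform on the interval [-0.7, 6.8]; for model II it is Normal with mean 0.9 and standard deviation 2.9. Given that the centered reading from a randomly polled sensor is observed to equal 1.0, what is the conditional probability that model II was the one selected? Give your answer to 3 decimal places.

0.256

Likelihoods f(1.0 | ·): I: 0.133333; II: 0.137485.
Posterior ∝ prior × likelihood. Numerator for II: 0.25·0.137485 = 0.0343711.
Normalizing constant: 0.75·0.133333 + 0.25·0.137485 = 0.134371.
P(II | observation) = 0.0343711 / 0.134371 = 0.255793.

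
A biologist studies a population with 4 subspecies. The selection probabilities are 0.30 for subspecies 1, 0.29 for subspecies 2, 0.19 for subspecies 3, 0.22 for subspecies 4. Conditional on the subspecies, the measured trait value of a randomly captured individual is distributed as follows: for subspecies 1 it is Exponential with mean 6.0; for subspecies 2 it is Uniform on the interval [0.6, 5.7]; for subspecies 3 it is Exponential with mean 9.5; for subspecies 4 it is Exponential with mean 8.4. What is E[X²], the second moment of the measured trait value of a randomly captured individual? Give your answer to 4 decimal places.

90.4475

For each component E[X²] = Var + (mean)², giving 1: 72; 2: 12.09; 3: 180.5; 4: 141.12.
Overall E[X²] = 0.3·72 + 0.29·12.09 + 0.19·180.5 + 0.22·141.12 = 90.4475.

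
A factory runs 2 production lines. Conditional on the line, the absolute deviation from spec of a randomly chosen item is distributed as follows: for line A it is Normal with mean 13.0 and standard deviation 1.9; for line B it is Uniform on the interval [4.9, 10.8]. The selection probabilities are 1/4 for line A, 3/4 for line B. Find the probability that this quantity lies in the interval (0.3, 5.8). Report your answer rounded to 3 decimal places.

Conditional on each line, P(0.3 < X < 5.8): A: 7.54834e-05; B: 0.152542.
By total probability, P(0.3 < X < 5.8) = 0.25·7.54834e-05 + 0.75·0.152542 = 0.114426.

0.114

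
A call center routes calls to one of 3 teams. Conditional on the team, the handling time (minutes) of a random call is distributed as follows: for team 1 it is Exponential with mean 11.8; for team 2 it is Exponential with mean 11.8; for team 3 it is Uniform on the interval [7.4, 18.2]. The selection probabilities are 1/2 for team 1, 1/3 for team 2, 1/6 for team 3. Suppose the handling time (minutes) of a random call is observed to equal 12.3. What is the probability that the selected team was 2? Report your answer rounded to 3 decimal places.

Likelihoods f(12.3 | ·): 1: 0.0298828; 2: 0.0298828; 3: 0.0925926.
Posterior ∝ prior × likelihood. Numerator for 2: 0.333333·0.0298828 = 0.00996093.
Normalizing constant: 0.5·0.0298828 + 0.333333·0.0298828 + 0.166667·0.0925926 = 0.0403344.
P(2 | observation) = 0.00996093 / 0.0403344 = 0.246959.

0.247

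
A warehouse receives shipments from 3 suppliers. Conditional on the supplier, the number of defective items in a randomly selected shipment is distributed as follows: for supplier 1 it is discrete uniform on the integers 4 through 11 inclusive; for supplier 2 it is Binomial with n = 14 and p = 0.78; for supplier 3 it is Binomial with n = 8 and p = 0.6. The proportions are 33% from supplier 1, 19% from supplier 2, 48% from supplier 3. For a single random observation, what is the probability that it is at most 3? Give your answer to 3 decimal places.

0.083

Conditional on each supplier, P(X ≤ 3): 1: 0; 2: 1.08365e-05; 3: 0.17367.
By total probability, P(X ≤ 3) = 0.33·0 + 0.19·1.08365e-05 + 0.48·0.17367 = 0.0833639.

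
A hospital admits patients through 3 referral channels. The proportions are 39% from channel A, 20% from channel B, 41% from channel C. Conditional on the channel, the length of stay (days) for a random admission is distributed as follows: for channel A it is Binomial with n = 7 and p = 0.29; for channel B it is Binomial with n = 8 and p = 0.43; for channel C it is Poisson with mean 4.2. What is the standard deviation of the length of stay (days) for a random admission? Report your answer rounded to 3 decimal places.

1.906

Per component, A: μ=2.03, E[X²]=5.5622; B: μ=3.44, E[X²]=13.7944; C: μ=4.2, E[X²]=21.84.
E[X] = 0.39·2.03 + 0.2·3.44 + 0.41·4.2 = 3.2017.
E[X²] = 0.39·5.5622 + 0.2·13.7944 + 0.41·21.84 = 13.8825.
Var(X) = E[X²] − (E[X])² = 13.8825 − 10.2509 = 3.63166.
SD(X) = √3.63166 = 1.90569.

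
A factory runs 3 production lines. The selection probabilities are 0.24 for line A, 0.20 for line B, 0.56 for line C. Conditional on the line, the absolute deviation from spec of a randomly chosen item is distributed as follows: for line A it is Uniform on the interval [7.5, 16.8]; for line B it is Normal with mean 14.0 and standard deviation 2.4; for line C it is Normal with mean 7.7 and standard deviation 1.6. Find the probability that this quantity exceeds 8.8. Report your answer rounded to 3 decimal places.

Conditional on each line, P(X > 8.8): A: 0.860215; B: 0.98487; C: 0.245884.
By total probability, P(X > 8.8) = 0.24·0.860215 + 0.2·0.98487 + 0.56·0.245884 = 0.541121.

0.541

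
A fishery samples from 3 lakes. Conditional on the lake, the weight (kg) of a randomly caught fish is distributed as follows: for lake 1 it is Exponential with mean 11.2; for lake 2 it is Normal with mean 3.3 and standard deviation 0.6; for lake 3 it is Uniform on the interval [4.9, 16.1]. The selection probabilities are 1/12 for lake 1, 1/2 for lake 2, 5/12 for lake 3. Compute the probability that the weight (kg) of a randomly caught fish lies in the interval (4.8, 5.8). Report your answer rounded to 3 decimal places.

Conditional on each lake, P(4.8 < X < 5.8): 1: 0.0556432; 2: 0.00619421; 3: 0.0803571.
By total probability, P(4.8 < X < 5.8) = 0.0833333·0.0556432 + 0.5·0.00619421 + 0.416667·0.0803571 = 0.0412162.

0.041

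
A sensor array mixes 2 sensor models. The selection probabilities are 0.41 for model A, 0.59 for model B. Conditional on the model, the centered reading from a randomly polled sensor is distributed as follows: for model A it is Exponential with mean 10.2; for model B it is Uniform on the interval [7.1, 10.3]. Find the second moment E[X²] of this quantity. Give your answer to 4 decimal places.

For each component E[X²] = Var + (mean)², giving A: 208.08; B: 76.5433.
Overall E[X²] = 0.41·208.08 + 0.59·76.5433 = 130.473.

130.4734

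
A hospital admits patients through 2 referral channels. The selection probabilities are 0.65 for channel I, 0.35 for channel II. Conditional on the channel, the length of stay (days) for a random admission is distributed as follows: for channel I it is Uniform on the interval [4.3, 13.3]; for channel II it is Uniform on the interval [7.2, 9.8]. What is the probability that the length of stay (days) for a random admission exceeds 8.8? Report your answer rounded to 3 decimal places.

0.460

Conditional on each channel, P(X > 8.8): I: 0.5; II: 0.384615.
By total probability, P(X > 8.8) = 0.65·0.5 + 0.35·0.384615 = 0.459615.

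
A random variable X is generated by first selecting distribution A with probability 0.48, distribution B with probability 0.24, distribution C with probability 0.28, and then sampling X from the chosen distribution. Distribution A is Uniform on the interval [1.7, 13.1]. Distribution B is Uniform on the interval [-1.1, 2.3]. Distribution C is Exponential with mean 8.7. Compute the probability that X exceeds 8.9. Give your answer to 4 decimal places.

Conditional on each component, P(X > 8.9): A: 0.368421; B: 0; C: 0.359519.
By total probability, P(X > 8.9) = 0.48·0.368421 + 0.24·0 + 0.28·0.359519 = 0.277507.

0.2775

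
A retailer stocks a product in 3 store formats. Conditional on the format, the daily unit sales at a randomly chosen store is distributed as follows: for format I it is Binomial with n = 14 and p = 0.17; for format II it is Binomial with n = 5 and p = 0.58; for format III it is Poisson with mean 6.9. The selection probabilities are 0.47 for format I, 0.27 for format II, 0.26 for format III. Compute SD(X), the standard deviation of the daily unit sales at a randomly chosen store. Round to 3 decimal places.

2.589

Per component, I: μ=2.38, E[X²]=7.6398; II: μ=2.9, E[X²]=9.628; III: μ=6.9, E[X²]=54.51.
E[X] = 0.47·2.38 + 0.27·2.9 + 0.26·6.9 = 3.6956.
E[X²] = 0.47·7.6398 + 0.27·9.628 + 0.26·54.51 = 20.3629.
Var(X) = E[X²] − (E[X])² = 20.3629 − 13.6575 = 6.70541.
SD(X) = √6.70541 = 2.58948.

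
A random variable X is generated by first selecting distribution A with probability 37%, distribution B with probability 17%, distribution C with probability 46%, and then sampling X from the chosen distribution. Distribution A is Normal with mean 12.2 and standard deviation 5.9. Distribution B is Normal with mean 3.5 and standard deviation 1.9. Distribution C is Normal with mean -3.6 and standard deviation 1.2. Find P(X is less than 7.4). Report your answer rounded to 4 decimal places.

Conditional on each component, P(X < 7.4): A: 0.207949; B: 0.979946; C: 1.
By total probability, P(X < 7.4) = 0.37·0.207949 + 0.17·0.979946 + 0.46·1 = 0.703532.

0.7035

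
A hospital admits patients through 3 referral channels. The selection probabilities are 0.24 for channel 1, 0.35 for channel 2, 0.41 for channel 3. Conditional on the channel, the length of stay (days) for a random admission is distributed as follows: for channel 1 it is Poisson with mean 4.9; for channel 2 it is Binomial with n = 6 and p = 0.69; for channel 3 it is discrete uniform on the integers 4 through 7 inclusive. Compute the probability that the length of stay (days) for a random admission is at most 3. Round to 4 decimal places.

0.1631

Conditional on each channel, P(X ≤ 3): 1: 0.279345; 2: 0.274425; 3: 0.
By total probability, P(X ≤ 3) = 0.24·0.279345 + 0.35·0.274425 + 0.41·0 = 0.163092.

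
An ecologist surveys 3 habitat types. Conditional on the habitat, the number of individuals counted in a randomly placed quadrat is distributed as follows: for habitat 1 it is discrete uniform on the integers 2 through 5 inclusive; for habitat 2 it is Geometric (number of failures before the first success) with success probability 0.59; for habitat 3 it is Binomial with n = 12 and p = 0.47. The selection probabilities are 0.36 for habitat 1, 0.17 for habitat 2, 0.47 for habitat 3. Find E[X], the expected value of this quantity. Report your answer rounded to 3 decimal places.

4.029

Component means — 1: 3.5; 2: 0.694915; 3: 5.64.
E[X] = 0.36·3.5 + 0.17·0.694915 + 0.47·5.64 = 4.02894.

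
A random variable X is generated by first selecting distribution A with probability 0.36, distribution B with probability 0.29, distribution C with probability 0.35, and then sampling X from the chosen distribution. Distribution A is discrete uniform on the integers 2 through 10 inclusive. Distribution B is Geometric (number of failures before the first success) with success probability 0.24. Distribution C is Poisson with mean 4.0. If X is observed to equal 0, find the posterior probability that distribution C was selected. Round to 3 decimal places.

0.084

Likelihoods P(X=0 | ·): A: 0; B: 0.24; C: 0.0183156.
Posterior ∝ prior × likelihood. Numerator for C: 0.35·0.0183156 = 0.00641047.
Normalizing constant: 0.36·0 + 0.29·0.24 + 0.35·0.0183156 = 0.0760105.
P(C | observation) = 0.00641047 / 0.0760105 = 0.0843367.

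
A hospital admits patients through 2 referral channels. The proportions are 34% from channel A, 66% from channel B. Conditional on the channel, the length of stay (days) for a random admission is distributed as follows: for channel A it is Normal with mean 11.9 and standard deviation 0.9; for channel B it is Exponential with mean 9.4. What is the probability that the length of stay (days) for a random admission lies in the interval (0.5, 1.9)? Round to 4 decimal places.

Conditional on each channel, P(0.5 < X < 1.9): A: 0; B: 0.131208.
By total probability, P(0.5 < X < 1.9) = 0.34·0 + 0.66·0.131208 = 0.0865971.

0.0866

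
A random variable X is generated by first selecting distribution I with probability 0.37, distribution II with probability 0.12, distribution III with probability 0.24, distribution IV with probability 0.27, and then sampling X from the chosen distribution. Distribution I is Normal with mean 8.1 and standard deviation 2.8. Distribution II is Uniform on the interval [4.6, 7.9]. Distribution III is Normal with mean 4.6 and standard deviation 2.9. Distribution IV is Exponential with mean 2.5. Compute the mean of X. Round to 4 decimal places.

Component means — I: 8.1; II: 6.25; III: 4.6; IV: 2.5.
E[X] = 0.37·8.1 + 0.12·6.25 + 0.24·4.6 + 0.27·2.5 = 5.526.

5.5260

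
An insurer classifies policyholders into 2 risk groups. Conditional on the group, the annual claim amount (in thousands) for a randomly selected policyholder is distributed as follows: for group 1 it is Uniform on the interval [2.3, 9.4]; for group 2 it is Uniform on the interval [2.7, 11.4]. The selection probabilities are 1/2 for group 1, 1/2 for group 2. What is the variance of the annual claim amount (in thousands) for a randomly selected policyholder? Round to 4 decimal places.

5.6142

Per component, 1: μ=5.85, E[X²]=38.4233; 2: μ=7.05, E[X²]=56.01.
E[X] = 0.5·5.85 + 0.5·7.05 = 6.45.
E[X²] = 0.5·38.4233 + 0.5·56.01 = 47.2167.
Var(X) = E[X²] − (E[X])² = 47.2167 − 41.6025 = 5.61417.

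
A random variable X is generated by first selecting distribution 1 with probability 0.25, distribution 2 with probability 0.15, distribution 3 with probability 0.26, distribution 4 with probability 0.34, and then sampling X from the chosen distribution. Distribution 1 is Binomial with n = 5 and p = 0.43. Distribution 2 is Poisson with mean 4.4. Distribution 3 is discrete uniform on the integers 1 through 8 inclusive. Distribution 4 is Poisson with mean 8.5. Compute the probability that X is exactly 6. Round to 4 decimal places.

0.0873

Conditional on each component, P(X = 6): 1: 0; 2: 0.123734; 3: 0.125; 4: 0.106581.
By total probability, P(X = 6) = 0.25·0 + 0.15·0.123734 + 0.26·0.125 + 0.34·0.106581 = 0.0872974.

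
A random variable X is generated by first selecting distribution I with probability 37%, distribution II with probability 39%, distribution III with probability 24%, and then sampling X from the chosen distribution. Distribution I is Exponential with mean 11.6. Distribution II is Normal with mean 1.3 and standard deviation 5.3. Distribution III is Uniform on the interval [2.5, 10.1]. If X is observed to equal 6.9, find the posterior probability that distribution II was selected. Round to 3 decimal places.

0.255

Likelihoods f(6.9 | ·): I: 0.0475567; II: 0.0430733; III: 0.131579.
Posterior ∝ prior × likelihood. Numerator for II: 0.39·0.0430733 = 0.0167986.
Normalizing constant: 0.37·0.0475567 + 0.39·0.0430733 + 0.24·0.131579 = 0.0659735.
P(II | observation) = 0.0167986 / 0.0659735 = 0.254626.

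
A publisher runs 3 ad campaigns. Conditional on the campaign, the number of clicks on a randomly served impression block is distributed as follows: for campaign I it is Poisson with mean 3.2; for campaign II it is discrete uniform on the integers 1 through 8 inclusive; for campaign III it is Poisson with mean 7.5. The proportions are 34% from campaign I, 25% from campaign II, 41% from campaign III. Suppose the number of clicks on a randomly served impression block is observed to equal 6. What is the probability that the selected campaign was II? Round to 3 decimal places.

0.289

Likelihoods P(X=6 | ·): I: 0.060789; II: 0.125; III: 0.136718.
Posterior ∝ prior × likelihood. Numerator for II: 0.25·0.125 = 0.03125.
Normalizing constant: 0.34·0.060789 + 0.25·0.125 + 0.41·0.136718 = 0.107973.
P(II | observation) = 0.03125 / 0.107973 = 0.289425.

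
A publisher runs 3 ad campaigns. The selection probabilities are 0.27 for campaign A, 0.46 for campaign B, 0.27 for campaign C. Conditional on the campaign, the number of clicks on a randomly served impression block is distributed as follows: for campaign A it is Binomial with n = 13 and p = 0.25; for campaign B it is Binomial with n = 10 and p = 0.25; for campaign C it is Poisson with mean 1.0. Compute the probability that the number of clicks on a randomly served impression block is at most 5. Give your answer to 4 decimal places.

0.9691

Conditional on each campaign, P(X ≤ 5): A: 0.919787; B: 0.980272; C: 0.999406.
By total probability, P(X ≤ 5) = 0.27·0.919787 + 0.46·0.980272 + 0.27·0.999406 = 0.969107.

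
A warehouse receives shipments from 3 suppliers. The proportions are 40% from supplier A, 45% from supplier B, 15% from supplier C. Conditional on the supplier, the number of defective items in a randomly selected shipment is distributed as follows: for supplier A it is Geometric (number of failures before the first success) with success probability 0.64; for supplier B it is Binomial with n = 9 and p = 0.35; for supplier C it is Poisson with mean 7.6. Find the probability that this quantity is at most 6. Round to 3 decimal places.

Conditional on each supplier, P(X ≤ 6): A: 0.999216; B: 0.988818; C: 0.364621.
By total probability, P(X ≤ 6) = 0.4·0.999216 + 0.45·0.988818 + 0.15·0.364621 = 0.899348.

0.899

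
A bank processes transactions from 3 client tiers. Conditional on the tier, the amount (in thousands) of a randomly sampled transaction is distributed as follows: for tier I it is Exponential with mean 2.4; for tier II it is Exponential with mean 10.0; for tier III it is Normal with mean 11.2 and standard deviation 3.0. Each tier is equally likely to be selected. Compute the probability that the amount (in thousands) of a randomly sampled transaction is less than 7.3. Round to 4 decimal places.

Conditional on each tier, P(X < 7.3): I: 0.952245; II: 0.518091; III: 0.0968005.
By total probability, P(X < 7.3) = 0.333333·0.952245 + 0.333333·0.518091 + 0.333333·0.0968005 = 0.522379.

0.5224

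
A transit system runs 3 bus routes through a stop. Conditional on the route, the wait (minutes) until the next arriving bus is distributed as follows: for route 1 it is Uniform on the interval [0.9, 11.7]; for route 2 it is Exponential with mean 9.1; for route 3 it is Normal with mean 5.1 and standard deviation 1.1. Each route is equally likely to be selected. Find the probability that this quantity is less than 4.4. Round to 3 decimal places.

0.323

Conditional on each route, P(X < 4.4): 1: 0.324074; 2: 0.383389; 3: 0.26227.
By total probability, P(X < 4.4) = 0.333333·0.324074 + 0.333333·0.383389 + 0.333333·0.26227 = 0.323244.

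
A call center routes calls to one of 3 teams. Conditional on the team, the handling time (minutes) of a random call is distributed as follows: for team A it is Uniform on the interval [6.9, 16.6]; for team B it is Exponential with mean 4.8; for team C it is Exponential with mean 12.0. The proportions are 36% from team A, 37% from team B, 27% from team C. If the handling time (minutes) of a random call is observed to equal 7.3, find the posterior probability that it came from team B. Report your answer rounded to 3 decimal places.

0.254

Likelihoods f(7.3 | ·): A: 0.103093; B: 0.045527; C: 0.0453548.
Posterior ∝ prior × likelihood. Numerator for B: 0.37·0.045527 = 0.016845.
Normalizing constant: 0.36·0.103093 + 0.37·0.045527 + 0.27·0.0453548 = 0.0662042.
P(B | observation) = 0.016845 / 0.0662042 = 0.25444.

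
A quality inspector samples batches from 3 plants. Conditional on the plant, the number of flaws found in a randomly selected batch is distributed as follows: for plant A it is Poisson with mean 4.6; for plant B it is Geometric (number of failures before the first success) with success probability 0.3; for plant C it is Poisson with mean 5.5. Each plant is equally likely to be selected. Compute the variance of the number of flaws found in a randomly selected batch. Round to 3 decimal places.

7.734

Per component, A: μ=4.6, E[X²]=25.76; B: μ=2.33333, E[X²]=13.2222; C: μ=5.5, E[X²]=35.75.
E[X] = 0.333333·4.6 + 0.333333·2.33333 + 0.333333·5.5 = 4.14444.
E[X²] = 0.333333·25.76 + 0.333333·13.2222 + 0.333333·35.75 = 24.9107.
Var(X) = E[X²] − (E[X])² = 24.9107 − 17.1764 = 7.73432.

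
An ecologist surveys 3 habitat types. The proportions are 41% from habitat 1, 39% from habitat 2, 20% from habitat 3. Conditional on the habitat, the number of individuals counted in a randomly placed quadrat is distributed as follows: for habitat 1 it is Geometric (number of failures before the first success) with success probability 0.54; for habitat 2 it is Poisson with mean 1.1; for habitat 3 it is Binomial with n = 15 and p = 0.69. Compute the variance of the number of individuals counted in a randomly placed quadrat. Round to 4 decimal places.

Per component, 1: μ=0.851852, E[X²]=2.30316; 2: μ=1.1, E[X²]=2.31; 3: μ=10.35, E[X²]=110.331.
E[X] = 0.41·0.851852 + 0.39·1.1 + 0.2·10.35 = 2.84826.
E[X²] = 0.41·2.30316 + 0.39·2.31 + 0.2·110.331 = 23.9114.
Var(X) = E[X²] − (E[X])² = 23.9114 − 8.11258 = 15.7988.

15.7988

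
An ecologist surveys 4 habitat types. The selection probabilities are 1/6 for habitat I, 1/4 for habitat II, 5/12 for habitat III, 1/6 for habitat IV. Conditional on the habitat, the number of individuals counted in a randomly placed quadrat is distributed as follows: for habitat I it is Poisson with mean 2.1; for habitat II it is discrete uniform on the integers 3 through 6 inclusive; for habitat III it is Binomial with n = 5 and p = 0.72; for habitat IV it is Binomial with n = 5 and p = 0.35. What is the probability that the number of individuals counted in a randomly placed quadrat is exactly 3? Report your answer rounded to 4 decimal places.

0.2461

Conditional on each habitat, P(X = 3): I: 0.189011; II: 0.25; III: 0.292626; IV: 0.181147.
By total probability, P(X = 3) = 0.166667·0.189011 + 0.25·0.25 + 0.416667·0.292626 + 0.166667·0.181147 = 0.246121.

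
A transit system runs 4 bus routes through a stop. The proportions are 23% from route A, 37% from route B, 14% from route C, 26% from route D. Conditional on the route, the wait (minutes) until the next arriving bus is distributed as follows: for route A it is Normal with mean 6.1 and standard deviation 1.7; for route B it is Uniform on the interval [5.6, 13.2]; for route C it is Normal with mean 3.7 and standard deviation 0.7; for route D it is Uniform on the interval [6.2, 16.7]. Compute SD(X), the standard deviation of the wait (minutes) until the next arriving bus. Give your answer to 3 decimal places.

3.464

Per component, A: μ=6.1, E[X²]=40.1; B: μ=9.4, E[X²]=93.1733; C: μ=3.7, E[X²]=14.18; D: μ=11.45, E[X²]=140.29.
E[X] = 0.23·6.1 + 0.37·9.4 + 0.14·3.7 + 0.26·11.45 = 8.376.
E[X²] = 0.23·40.1 + 0.37·93.1733 + 0.14·14.18 + 0.26·140.29 = 82.1577.
Var(X) = E[X²] − (E[X])² = 82.1577 − 70.1574 = 12.0004.
SD(X) = √12.0004 = 3.46415.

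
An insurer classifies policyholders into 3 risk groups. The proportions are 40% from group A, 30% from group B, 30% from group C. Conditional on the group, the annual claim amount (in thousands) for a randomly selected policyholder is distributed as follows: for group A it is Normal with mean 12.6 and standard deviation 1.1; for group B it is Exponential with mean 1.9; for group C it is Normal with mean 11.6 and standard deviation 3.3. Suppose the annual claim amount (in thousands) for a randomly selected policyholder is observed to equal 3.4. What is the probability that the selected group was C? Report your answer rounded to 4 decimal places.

Likelihoods f(3.4 | ·): A: 2.34411e-16; B: 0.08792; C: 0.00551603.
Posterior ∝ prior × likelihood. Numerator for C: 0.3·0.00551603 = 0.00165481.
Normalizing constant: 0.4·2.34411e-16 + 0.3·0.08792 + 0.3·0.00551603 = 0.0280308.
P(C | observation) = 0.00165481 / 0.0280308 = 0.0590353.

0.0590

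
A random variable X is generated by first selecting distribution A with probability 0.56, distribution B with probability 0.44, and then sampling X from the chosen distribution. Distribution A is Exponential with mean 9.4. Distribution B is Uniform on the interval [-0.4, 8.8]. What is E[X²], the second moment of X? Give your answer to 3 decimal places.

For each component E[X²] = Var + (mean)², giving A: 176.72; B: 24.6933.
Overall E[X²] = 0.56·176.72 + 0.44·24.6933 = 109.828.

109.828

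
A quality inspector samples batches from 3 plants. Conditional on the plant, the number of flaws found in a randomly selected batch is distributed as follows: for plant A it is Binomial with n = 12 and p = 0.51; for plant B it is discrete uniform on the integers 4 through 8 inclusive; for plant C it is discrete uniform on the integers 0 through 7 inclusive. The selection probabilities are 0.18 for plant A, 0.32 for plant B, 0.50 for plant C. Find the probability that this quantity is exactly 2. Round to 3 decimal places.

0.065

Conditional on each plant, P(X = 2): A: 0.0136976; B: 0; C: 0.125.
By total probability, P(X = 2) = 0.18·0.0136976 + 0.32·0 + 0.5·0.125 = 0.0649656.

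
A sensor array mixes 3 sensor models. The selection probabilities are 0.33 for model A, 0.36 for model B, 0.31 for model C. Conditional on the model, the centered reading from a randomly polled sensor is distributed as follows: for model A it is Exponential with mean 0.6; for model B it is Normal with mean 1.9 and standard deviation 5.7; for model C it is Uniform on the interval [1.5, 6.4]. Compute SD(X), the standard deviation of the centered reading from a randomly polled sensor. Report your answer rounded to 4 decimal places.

3.7754

Per component, A: μ=0.6, E[X²]=0.72; B: μ=1.9, E[X²]=36.1; C: μ=3.95, E[X²]=17.6033.
E[X] = 0.33·0.6 + 0.36·1.9 + 0.31·3.95 = 2.1065.
E[X²] = 0.33·0.72 + 0.36·36.1 + 0.31·17.6033 = 18.6906.
Var(X) = E[X²] − (E[X])² = 18.6906 − 4.43734 = 14.2533.
SD(X) = √14.2533 = 3.77535.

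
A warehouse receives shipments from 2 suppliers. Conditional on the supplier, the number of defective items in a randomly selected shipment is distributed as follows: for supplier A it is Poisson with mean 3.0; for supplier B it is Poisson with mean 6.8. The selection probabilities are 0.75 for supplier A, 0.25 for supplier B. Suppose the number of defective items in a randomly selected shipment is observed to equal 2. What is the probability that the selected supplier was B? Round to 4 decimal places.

0.0369

Likelihoods P(X=2 | ·): A: 0.224042; B: 0.0257505.
Posterior ∝ prior × likelihood. Numerator for B: 0.25·0.0257505 = 0.00643762.
Normalizing constant: 0.75·0.224042 + 0.25·0.0257505 = 0.174469.
P(B | observation) = 0.00643762 / 0.174469 = 0.0368984.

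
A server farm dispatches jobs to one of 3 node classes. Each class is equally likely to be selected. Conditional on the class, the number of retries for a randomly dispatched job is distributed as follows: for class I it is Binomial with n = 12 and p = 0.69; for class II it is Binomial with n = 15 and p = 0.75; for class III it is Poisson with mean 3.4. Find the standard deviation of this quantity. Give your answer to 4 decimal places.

3.6605

Per component, I: μ=8.28, E[X²]=71.1252; II: μ=11.25, E[X²]=129.375; III: μ=3.4, E[X²]=14.96.
E[X] = 0.333333·8.28 + 0.333333·11.25 + 0.333333·3.4 = 7.64333.
E[X²] = 0.333333·71.1252 + 0.333333·129.375 + 0.333333·14.96 = 71.8201.
Var(X) = E[X²] − (E[X])² = 71.8201 − 58.4205 = 13.3995.
SD(X) = √13.3995 = 3.66054.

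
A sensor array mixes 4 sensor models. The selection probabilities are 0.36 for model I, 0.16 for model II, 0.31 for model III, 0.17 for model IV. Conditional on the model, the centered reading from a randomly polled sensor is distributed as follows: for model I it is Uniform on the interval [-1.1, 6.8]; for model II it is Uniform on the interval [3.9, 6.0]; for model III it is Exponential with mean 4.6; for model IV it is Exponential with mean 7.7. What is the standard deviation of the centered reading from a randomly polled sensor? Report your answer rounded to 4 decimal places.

Per component, I: μ=2.85, E[X²]=13.3233; II: μ=4.95, E[X²]=24.87; III: μ=4.6, E[X²]=42.32; IV: μ=7.7, E[X²]=118.58.
E[X] = 0.36·2.85 + 0.16·4.95 + 0.31·4.6 + 0.17·7.7 = 4.553.
E[X²] = 0.36·13.3233 + 0.16·24.87 + 0.31·42.32 + 0.17·118.58 = 42.0534.
Var(X) = E[X²] − (E[X])² = 42.0534 − 20.7298 = 21.3236.
SD(X) = √21.3236 = 4.61775.

4.6177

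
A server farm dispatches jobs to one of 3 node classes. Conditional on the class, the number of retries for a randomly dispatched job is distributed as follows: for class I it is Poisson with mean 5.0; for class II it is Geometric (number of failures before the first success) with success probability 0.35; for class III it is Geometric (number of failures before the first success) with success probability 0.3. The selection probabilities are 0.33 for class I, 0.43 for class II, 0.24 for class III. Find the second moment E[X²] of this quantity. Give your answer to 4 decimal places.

16.8380

For each component E[X²] = Var + (mean)², giving I: 30; II: 8.7551; III: 13.2222.
Overall E[X²] = 0.33·30 + 0.43·8.7551 + 0.24·13.2222 = 16.838.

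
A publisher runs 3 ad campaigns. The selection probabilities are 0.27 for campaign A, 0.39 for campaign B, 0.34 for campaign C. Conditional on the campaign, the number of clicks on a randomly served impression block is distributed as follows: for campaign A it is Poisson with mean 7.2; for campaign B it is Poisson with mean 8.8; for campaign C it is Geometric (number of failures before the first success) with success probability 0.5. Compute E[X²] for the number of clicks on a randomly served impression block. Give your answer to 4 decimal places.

For each component E[X²] = Var + (mean)², giving A: 59.04; B: 86.24; C: 3.
Overall E[X²] = 0.27·59.04 + 0.39·86.24 + 0.34·3 = 50.5944.

50.5944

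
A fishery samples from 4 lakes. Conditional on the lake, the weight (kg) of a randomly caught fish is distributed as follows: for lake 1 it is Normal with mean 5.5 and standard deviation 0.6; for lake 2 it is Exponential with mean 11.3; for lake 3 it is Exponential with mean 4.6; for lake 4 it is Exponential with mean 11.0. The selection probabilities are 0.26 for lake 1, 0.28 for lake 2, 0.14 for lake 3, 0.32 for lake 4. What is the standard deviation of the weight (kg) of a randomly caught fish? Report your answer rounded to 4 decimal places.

9.2805

Per component, 1: μ=5.5, E[X²]=30.61; 2: μ=11.3, E[X²]=255.38; 3: μ=4.6, E[X²]=42.32; 4: μ=11, E[X²]=242.
E[X] = 0.26·5.5 + 0.28·11.3 + 0.14·4.6 + 0.32·11 = 8.758.
E[X²] = 0.26·30.61 + 0.28·255.38 + 0.14·42.32 + 0.32·242 = 162.83.
Var(X) = E[X²] − (E[X])² = 162.83 − 76.7026 = 86.1272.
SD(X) = √86.1272 = 9.28048.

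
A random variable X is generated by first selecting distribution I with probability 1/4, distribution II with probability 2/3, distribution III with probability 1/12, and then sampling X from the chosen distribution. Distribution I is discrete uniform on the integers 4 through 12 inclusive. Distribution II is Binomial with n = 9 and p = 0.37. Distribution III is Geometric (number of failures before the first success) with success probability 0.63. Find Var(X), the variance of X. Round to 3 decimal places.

Per component, I: μ=8, E[X²]=70.6667; II: μ=3.33, E[X²]=13.1868; III: μ=0.587302, E[X²]=1.27715.
E[X] = 0.25·8 + 0.666667·3.33 + 0.0833333·0.587302 = 4.26894.
E[X²] = 0.25·70.6667 + 0.666667·13.1868 + 0.0833333·1.27715 = 26.5643.
Var(X) = E[X²] − (E[X])² = 26.5643 − 18.2239 = 8.34043.

8.340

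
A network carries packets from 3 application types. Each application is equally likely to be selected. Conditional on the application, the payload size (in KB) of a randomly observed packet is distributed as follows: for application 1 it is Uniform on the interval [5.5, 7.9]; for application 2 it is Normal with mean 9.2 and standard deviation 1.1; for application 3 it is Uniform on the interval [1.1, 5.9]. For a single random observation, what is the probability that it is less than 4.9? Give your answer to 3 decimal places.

0.264

Conditional on each application, P(X < 4.9): 1: 0; 2: 4.6322e-05; 3: 0.791667.
By total probability, P(X < 4.9) = 0.333333·0 + 0.333333·4.6322e-05 + 0.333333·0.791667 = 0.263904.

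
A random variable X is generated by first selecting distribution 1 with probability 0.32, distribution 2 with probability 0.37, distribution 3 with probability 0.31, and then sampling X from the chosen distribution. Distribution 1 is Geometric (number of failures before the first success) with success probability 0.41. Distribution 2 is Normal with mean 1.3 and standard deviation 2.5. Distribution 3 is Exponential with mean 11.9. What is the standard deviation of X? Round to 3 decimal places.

8.431

Per component, 1: μ=1.43902, E[X²]=5.58061; 2: μ=1.3, E[X²]=7.94; 3: μ=11.9, E[X²]=283.22.
E[X] = 0.32·1.43902 + 0.37·1.3 + 0.31·11.9 = 4.63049.
E[X²] = 0.32·5.58061 + 0.37·7.94 + 0.31·283.22 = 92.5218.
Var(X) = E[X²] − (E[X])² = 92.5218 − 21.4414 = 71.0804.
SD(X) = √71.0804 = 8.43092.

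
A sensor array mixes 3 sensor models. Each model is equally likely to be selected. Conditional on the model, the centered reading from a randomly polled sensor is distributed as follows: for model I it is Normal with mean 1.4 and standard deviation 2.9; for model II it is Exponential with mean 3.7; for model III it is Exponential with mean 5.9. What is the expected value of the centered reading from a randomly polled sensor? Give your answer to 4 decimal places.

Component means — I: 1.4; II: 3.7; III: 5.9.
E[X] = 0.333333·1.4 + 0.333333·3.7 + 0.333333·5.9 = 3.66667.

3.6667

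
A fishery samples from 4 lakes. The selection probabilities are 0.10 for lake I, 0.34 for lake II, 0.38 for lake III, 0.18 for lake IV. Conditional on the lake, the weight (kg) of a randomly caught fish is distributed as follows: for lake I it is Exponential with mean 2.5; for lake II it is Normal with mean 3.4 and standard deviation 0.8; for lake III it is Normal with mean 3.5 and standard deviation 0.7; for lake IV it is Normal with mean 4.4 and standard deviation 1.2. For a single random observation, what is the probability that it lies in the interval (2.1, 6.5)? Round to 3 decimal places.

0.897

Conditional on each lake, P(2.1 < X < 6.5): I: 0.357437; II: 0.947865; III: 0.977241; IV: 0.932301.
By total probability, P(2.1 < X < 6.5) = 0.1·0.357437 + 0.34·0.947865 + 0.38·0.977241 + 0.18·0.932301 = 0.897184.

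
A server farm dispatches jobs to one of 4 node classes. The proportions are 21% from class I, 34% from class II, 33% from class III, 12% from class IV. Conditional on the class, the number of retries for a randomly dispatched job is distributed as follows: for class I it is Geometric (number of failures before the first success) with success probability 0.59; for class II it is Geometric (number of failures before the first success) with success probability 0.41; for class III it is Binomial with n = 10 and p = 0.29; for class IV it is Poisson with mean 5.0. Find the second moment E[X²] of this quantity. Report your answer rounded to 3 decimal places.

9.301

For each component E[X²] = Var + (mean)², giving I: 1.66073; II: 5.58061; III: 10.469; IV: 30.
Overall E[X²] = 0.21·1.66073 + 0.34·5.58061 + 0.33·10.469 + 0.12·30 = 9.30093.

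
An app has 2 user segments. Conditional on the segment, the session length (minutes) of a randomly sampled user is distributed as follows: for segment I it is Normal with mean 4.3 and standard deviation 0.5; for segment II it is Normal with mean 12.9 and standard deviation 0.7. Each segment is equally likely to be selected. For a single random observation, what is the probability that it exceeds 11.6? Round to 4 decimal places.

0.4842

Conditional on each segment, P(X > 11.6): I: 0; II: 0.968355.
By total probability, P(X > 11.6) = 0.5·0 + 0.5·0.968355 = 0.484177.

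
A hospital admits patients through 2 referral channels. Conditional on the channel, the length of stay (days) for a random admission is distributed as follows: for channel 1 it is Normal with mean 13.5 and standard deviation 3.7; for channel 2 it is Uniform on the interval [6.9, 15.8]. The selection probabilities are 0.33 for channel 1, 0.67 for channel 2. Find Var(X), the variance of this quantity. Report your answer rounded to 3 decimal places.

9.962

Per component, 1: μ=13.5, E[X²]=195.94; 2: μ=11.35, E[X²]=135.423.
E[X] = 0.33·13.5 + 0.67·11.35 = 12.0595.
E[X²] = 0.33·195.94 + 0.67·135.423 = 155.394.
Var(X) = E[X²] − (E[X])² = 155.394 − 145.432 = 9.96229.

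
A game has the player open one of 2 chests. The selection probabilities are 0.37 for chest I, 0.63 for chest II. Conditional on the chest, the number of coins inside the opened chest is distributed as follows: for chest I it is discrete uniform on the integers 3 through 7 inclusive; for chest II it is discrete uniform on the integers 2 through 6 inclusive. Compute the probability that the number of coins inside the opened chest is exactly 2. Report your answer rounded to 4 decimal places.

Conditional on each chest, P(X = 2): I: 0; II: 0.2.
By total probability, P(X = 2) = 0.37·0 + 0.63·0.2 = 0.126.

0.1260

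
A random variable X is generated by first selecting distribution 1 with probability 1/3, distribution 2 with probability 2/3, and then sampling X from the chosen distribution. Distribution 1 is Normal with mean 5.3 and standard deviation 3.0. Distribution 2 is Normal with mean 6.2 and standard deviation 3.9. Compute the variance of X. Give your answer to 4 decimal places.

13.3200

Per component, 1: μ=5.3, E[X²]=37.09; 2: μ=6.2, E[X²]=53.65.
E[X] = 0.333333·5.3 + 0.666667·6.2 = 5.9.
E[X²] = 0.333333·37.09 + 0.666667·53.65 = 48.13.
Var(X) = E[X²] − (E[X])² = 48.13 − 34.81 = 13.32.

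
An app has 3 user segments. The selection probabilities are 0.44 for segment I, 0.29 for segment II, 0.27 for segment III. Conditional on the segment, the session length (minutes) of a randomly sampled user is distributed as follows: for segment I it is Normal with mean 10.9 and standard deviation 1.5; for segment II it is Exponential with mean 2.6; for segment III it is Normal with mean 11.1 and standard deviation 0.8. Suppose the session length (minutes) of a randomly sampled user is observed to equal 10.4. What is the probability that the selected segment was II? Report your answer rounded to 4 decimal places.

0.0100

Likelihoods f(10.4 | ·): I: 0.251589; II: 0.00704448; III: 0.340069.
Posterior ∝ prior × likelihood. Numerator for II: 0.29·0.00704448 = 0.0020429.
Normalizing constant: 0.44·0.251589 + 0.29·0.00704448 + 0.27·0.340069 = 0.204561.
P(II | observation) = 0.0020429 / 0.204561 = 0.00998677.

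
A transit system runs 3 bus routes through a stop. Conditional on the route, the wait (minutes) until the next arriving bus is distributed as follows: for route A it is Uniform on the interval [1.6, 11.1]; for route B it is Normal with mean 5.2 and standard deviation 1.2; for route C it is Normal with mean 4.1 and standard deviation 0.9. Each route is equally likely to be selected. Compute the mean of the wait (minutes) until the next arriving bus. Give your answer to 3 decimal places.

Component means — A: 6.35; B: 5.2; C: 4.1.
E[X] = 0.333333·6.35 + 0.333333·5.2 + 0.333333·4.1 = 5.21667.

5.217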